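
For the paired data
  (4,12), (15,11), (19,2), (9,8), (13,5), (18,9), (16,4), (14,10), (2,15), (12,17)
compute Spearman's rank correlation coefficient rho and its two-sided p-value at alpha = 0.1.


Step 1: Rank x and y separately (midranks; no ties here).
rank(x): 4->2, 15->7, 19->10, 9->3, 13->5, 18->9, 16->8, 14->6, 2->1, 12->4
rank(y): 12->8, 11->7, 2->1, 8->4, 5->3, 9->5, 4->2, 10->6, 15->9, 17->10
Step 2: d_i = R_x(i) - R_y(i); compute d_i^2.
  (2-8)^2=36, (7-7)^2=0, (10-1)^2=81, (3-4)^2=1, (5-3)^2=4, (9-5)^2=16, (8-2)^2=36, (6-6)^2=0, (1-9)^2=64, (4-10)^2=36
sum(d^2) = 274.
Step 3: rho = 1 - 6*274 / (10*(10^2 - 1)) = 1 - 1644/990 = -0.660606.
Step 4: Under H0, t = rho * sqrt((n-2)/(1-rho^2)) = -2.4889 ~ t(8).
Step 5: Two-sided p-value from the t-distribution with 8 df = 0.037588.
Step 6: alpha = 0.1. reject H0.

rho = -0.6606, p = 0.037588, reject H0 at alpha = 0.1.


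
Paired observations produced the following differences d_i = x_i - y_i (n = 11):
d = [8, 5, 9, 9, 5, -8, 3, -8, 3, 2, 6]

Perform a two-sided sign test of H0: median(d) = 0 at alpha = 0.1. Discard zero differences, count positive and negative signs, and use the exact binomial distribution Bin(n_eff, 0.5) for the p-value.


Step 1: Discard zero differences. Original n = 11; n_eff = number of nonzero differences = 11.
Nonzero differences (with sign): +8, +5, +9, +9, +5, -8, +3, -8, +3, +2, +6
Step 2: Count signs: positive = 9, negative = 2.
Step 3: Under H0: P(positive) = 0.5, so the number of positives S ~ Bin(11, 0.5).
Step 4: Two-sided exact p-value = sum of Bin(11,0.5) probabilities at or below the observed probability = 0.065430.
Step 5: alpha = 0.1. reject H0.

n_eff = 11, pos = 9, neg = 2, p = 0.065430, reject H0.


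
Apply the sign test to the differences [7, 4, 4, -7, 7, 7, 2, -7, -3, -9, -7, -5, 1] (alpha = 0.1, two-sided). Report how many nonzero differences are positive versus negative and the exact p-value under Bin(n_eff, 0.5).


Step 1: Discard zero differences. Original n = 13; n_eff = number of nonzero differences = 13.
Nonzero differences (with sign): +7, +4, +4, -7, +7, +7, +2, -7, -3, -9, -7, -5, +1
Step 2: Count signs: positive = 7, negative = 6.
Step 3: Under H0: P(positive) = 0.5, so the number of positives S ~ Bin(13, 0.5).
Step 4: Two-sided exact p-value = sum of Bin(13,0.5) probabilities at or below the observed probability = 1.000000.
Step 5: alpha = 0.1. fail to reject H0.

n_eff = 13, pos = 7, neg = 6, p = 1.000000, fail to reject H0.


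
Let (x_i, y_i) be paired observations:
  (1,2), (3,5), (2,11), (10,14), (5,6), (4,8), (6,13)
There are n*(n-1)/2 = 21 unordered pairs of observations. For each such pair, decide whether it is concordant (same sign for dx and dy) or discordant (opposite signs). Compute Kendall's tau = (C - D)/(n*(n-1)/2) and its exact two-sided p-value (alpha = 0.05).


Step 1: Enumerate the 21 unordered pairs (i,j) with i<j and classify each by sign(x_j-x_i) * sign(y_j-y_i).
  (1,2):dx=+2,dy=+3->C; (1,3):dx=+1,dy=+9->C; (1,4):dx=+9,dy=+12->C; (1,5):dx=+4,dy=+4->C
  (1,6):dx=+3,dy=+6->C; (1,7):dx=+5,dy=+11->C; (2,3):dx=-1,dy=+6->D; (2,4):dx=+7,dy=+9->C
  (2,5):dx=+2,dy=+1->C; (2,6):dx=+1,dy=+3->C; (2,7):dx=+3,dy=+8->C; (3,4):dx=+8,dy=+3->C
  (3,5):dx=+3,dy=-5->D; (3,6):dx=+2,dy=-3->D; (3,7):dx=+4,dy=+2->C; (4,5):dx=-5,dy=-8->C
  (4,6):dx=-6,dy=-6->C; (4,7):dx=-4,dy=-1->C; (5,6):dx=-1,dy=+2->D; (5,7):dx=+1,dy=+7->C
  (6,7):dx=+2,dy=+5->C
Step 2: C = 17, D = 4, total pairs = 21.
Step 3: tau = (C - D)/(n(n-1)/2) = (17 - 4)/21 = 0.619048.
Step 4: Exact two-sided p-value (enumerate n! = 5040 permutations of y under H0): p = 0.069048.
Step 5: alpha = 0.05. fail to reject H0.

tau_b = 0.6190 (C=17, D=4), p = 0.069048, fail to reject H0.


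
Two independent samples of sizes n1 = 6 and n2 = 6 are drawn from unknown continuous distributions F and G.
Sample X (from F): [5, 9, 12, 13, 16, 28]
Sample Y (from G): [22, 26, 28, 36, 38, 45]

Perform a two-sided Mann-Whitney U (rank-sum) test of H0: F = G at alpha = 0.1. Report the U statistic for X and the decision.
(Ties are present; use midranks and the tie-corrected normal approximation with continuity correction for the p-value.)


Step 1: Combine and sort all 12 observations; assign midranks.
sorted (value, group): (5,X), (9,X), (12,X), (13,X), (16,X), (22,Y), (26,Y), (28,X), (28,Y), (36,Y), (38,Y), (45,Y)
ranks: 5->1, 9->2, 12->3, 13->4, 16->5, 22->6, 26->7, 28->8.5, 28->8.5, 36->10, 38->11, 45->12
Step 2: Rank sum for X: R1 = 1 + 2 + 3 + 4 + 5 + 8.5 = 23.5.
Step 3: U_X = R1 - n1(n1+1)/2 = 23.5 - 6*7/2 = 23.5 - 21 = 2.5.
       U_Y = n1*n2 - U_X = 36 - 2.5 = 33.5.
Step 4: Ties are present, so use the tie-corrected normal approximation (with continuity correction) for the p-value.
Step 5: p-value = 0.016122; compare to alpha = 0.1. reject H0.

U_X = 2.5, p = 0.016122, reject H0 at alpha = 0.1.


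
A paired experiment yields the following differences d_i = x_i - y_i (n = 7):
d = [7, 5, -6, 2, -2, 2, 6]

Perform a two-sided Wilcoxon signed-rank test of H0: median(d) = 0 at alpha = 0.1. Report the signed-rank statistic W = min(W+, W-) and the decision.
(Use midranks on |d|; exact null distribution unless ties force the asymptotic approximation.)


Step 1: Drop any zero differences (none here) and take |d_i|.
|d| = [7, 5, 6, 2, 2, 2, 6]
Step 2: Midrank |d_i| (ties get averaged ranks).
ranks: |7|->7, |5|->4, |6|->5.5, |2|->2, |2|->2, |2|->2, |6|->5.5
Step 3: Attach original signs; sum ranks with positive sign and with negative sign.
W+ = 7 + 4 + 2 + 2 + 5.5 = 20.5
W- = 5.5 + 2 = 7.5
(Check: W+ + W- = 28 should equal n(n+1)/2 = 28.)
Step 4: Test statistic W = min(W+, W-) = 7.5.
Step 5: Ties in |d|, so use the tie-corrected normal approximation.
        E[W] = n(n+1)/4 = 7*8/4 = 14.
        Tie groups: |d|=2 (t=3), |d|=6 (t=2); sum(t^3 - t) = 30.
        Var[W] = n(n+1)(2n+1)/24 - sum(t^3-t)/48 = 840/24 - 30/48 = 34.375.
        z = (W - E[W]) / sqrt(Var[W]) = (7.5 - 14) / 5.8630 = -1.1086.
        Two-sided p = 2*Phi(z) = 0.267584.
Step 6: alpha = 0.1. fail to reject H0.

W+ = 20.5, W- = 7.5, W = min = 7.5, p = 0.267584, fail to reject H0.


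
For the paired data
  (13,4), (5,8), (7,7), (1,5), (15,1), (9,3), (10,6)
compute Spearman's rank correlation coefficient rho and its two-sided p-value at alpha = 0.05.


Step 1: Rank x and y separately (midranks; no ties here).
rank(x): 13->6, 5->2, 7->3, 1->1, 15->7, 9->4, 10->5
rank(y): 4->3, 8->7, 7->6, 5->4, 1->1, 3->2, 6->5
Step 2: d_i = R_x(i) - R_y(i); compute d_i^2.
  (6-3)^2=9, (2-7)^2=25, (3-6)^2=9, (1-4)^2=9, (7-1)^2=36, (4-2)^2=4, (5-5)^2=0
sum(d^2) = 92.
Step 3: rho = 1 - 6*92 / (7*(7^2 - 1)) = 1 - 552/336 = -0.642857.
Step 4: Under H0, t = rho * sqrt((n-2)/(1-rho^2)) = -1.8766 ~ t(5).
Step 5: Two-sided p-value from the t-distribution with 5 df = 0.119392.
Step 6: alpha = 0.05. fail to reject H0.

rho = -0.6429, p = 0.119392, fail to reject H0 at alpha = 0.05.


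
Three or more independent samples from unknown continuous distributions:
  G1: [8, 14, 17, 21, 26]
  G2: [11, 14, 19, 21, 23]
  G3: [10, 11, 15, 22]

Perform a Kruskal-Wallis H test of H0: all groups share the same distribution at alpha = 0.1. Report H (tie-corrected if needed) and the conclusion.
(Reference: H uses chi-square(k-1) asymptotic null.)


Step 1: Combine all N = 14 observations and assign midranks.
sorted (value, group, rank): (8,G1,1), (10,G3,2), (11,G2,3.5), (11,G3,3.5), (14,G1,5.5), (14,G2,5.5), (15,G3,7), (17,G1,8), (19,G2,9), (21,G1,10.5), (21,G2,10.5), (22,G3,12), (23,G2,13), (26,G1,14)
Step 2: Sum ranks within each group.
R_1 = 39 (n_1 = 5)
R_2 = 41.5 (n_2 = 5)
R_3 = 24.5 (n_3 = 4)
Step 3: H = 12/(N(N+1)) * sum(R_i^2/n_i) - 3(N+1)
     = 12/(14*15) * (39^2/5 + 41.5^2/5 + 24.5^2/4) - 3*15
     = 0.057143 * 798.712 - 45
     = 0.640714.
Step 4: Ties present; correction factor C = 1 - 18/(14^3 - 14) = 0.993407. Corrected H = 0.640714 / 0.993407 = 0.644967.
Step 5: Under H0, H ~ chi^2(2); p-value = 0.724348.
Step 6: alpha = 0.1. fail to reject H0.

H = 0.6450, df = 2, p = 0.724348, fail to reject H0.


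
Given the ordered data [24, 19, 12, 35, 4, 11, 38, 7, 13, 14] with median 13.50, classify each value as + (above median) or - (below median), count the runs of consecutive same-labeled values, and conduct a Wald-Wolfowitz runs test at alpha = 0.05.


Step 1: Compute median = 13.50; label A = above, B = below.
Labels in order: AABABBABBA  (n_A = 5, n_B = 5)
Step 2: Count runs R = 7.
Step 3: Under H0 (random ordering), E[R] = 2*n_A*n_B/(n_A+n_B) + 1 = 2*5*5/10 + 1 = 6.0000.
        Var[R] = 2*n_A*n_B*(2*n_A*n_B - n_A - n_B) / ((n_A+n_B)^2 * (n_A+n_B-1)) = 2000/900 = 2.2222.
        SD[R] = 1.4907.
Step 4: Continuity-corrected z = (R - 0.5 - E[R]) / SD[R] = (7 - 0.5 - 6.0000) / 1.4907 = 0.3354.
Step 5: Two-sided p-value via normal approximation = 2*(1 - Phi(|z|)) = 0.737316.
Step 6: alpha = 0.05. fail to reject H0.

R = 7, z = 0.3354, p = 0.737316, fail to reject H0.


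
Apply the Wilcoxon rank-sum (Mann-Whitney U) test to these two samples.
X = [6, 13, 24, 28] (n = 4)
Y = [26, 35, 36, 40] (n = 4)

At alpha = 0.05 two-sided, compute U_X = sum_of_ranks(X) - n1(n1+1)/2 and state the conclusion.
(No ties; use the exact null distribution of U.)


Step 1: Combine and sort all 8 observations; assign midranks.
sorted (value, group): (6,X), (13,X), (24,X), (26,Y), (28,X), (35,Y), (36,Y), (40,Y)
ranks: 6->1, 13->2, 24->3, 26->4, 28->5, 35->6, 36->7, 40->8
Step 2: Rank sum for X: R1 = 1 + 2 + 3 + 5 = 11.
Step 3: U_X = R1 - n1(n1+1)/2 = 11 - 4*5/2 = 11 - 10 = 1.
       U_Y = n1*n2 - U_X = 16 - 1 = 15.
Step 4: No ties, so the exact null distribution of U (based on enumerating the C(8,4) = 70 equally likely rank assignments) gives the two-sided p-value.
Step 5: p-value = 0.057143; compare to alpha = 0.05. fail to reject H0.

U_X = 1, p = 0.057143, fail to reject H0 at alpha = 0.05.


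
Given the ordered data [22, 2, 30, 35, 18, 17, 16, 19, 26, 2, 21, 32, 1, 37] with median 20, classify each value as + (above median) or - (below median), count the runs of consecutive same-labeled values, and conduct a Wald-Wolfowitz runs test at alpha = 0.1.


Step 1: Compute median = 20; label A = above, B = below.
Labels in order: ABAABBBBABAABA  (n_A = 7, n_B = 7)
Step 2: Count runs R = 9.
Step 3: Under H0 (random ordering), E[R] = 2*n_A*n_B/(n_A+n_B) + 1 = 2*7*7/14 + 1 = 8.0000.
        Var[R] = 2*n_A*n_B*(2*n_A*n_B - n_A - n_B) / ((n_A+n_B)^2 * (n_A+n_B-1)) = 8232/2548 = 3.2308.
        SD[R] = 1.7974.
Step 4: Continuity-corrected z = (R - 0.5 - E[R]) / SD[R] = (9 - 0.5 - 8.0000) / 1.7974 = 0.2782.
Step 5: Two-sided p-value via normal approximation = 2*(1 - Phi(|z|)) = 0.780879.
Step 6: alpha = 0.1. fail to reject H0.

R = 9, z = 0.2782, p = 0.780879, fail to reject H0.


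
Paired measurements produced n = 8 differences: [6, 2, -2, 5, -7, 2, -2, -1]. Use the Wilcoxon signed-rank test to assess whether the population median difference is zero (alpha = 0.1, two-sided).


Step 1: Drop any zero differences (none here) and take |d_i|.
|d| = [6, 2, 2, 5, 7, 2, 2, 1]
Step 2: Midrank |d_i| (ties get averaged ranks).
ranks: |6|->7, |2|->3.5, |2|->3.5, |5|->6, |7|->8, |2|->3.5, |2|->3.5, |1|->1
Step 3: Attach original signs; sum ranks with positive sign and with negative sign.
W+ = 7 + 3.5 + 6 + 3.5 = 20
W- = 3.5 + 8 + 3.5 + 1 = 16
(Check: W+ + W- = 36 should equal n(n+1)/2 = 36.)
Step 4: Test statistic W = min(W+, W-) = 16.
Step 5: Ties in |d|, so use the tie-corrected normal approximation.
        E[W] = n(n+1)/4 = 8*9/4 = 18.
        Tie groups: |d|=2 (t=4); sum(t^3 - t) = 60.
        Var[W] = n(n+1)(2n+1)/24 - sum(t^3-t)/48 = 1224/24 - 60/48 = 49.75.
        z = (W - E[W]) / sqrt(Var[W]) = (16 - 18) / 7.0534 = -0.2836.
        Two-sided p = 2*Phi(z) = 0.776753.
Step 6: alpha = 0.1. fail to reject H0.

W+ = 20, W- = 16, W = min = 16, p = 0.776753, fail to reject H0.


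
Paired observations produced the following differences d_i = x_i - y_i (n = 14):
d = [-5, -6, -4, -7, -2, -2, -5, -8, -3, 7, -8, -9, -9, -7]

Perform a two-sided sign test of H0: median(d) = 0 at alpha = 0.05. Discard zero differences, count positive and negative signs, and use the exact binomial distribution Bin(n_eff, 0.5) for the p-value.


Step 1: Discard zero differences. Original n = 14; n_eff = number of nonzero differences = 14.
Nonzero differences (with sign): -5, -6, -4, -7, -2, -2, -5, -8, -3, +7, -8, -9, -9, -7
Step 2: Count signs: positive = 1, negative = 13.
Step 3: Under H0: P(positive) = 0.5, so the number of positives S ~ Bin(14, 0.5).
Step 4: Two-sided exact p-value = sum of Bin(14,0.5) probabilities at or below the observed probability = 0.001831.
Step 5: alpha = 0.05. reject H0.

n_eff = 14, pos = 1, neg = 13, p = 0.001831, reject H0.


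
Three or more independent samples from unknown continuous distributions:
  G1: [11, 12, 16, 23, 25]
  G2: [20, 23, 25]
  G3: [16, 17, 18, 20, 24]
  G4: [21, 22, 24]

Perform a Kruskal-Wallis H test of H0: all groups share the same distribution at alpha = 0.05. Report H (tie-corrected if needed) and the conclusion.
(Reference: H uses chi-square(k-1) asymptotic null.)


Step 1: Combine all N = 16 observations and assign midranks.
sorted (value, group, rank): (11,G1,1), (12,G1,2), (16,G1,3.5), (16,G3,3.5), (17,G3,5), (18,G3,6), (20,G2,7.5), (20,G3,7.5), (21,G4,9), (22,G4,10), (23,G1,11.5), (23,G2,11.5), (24,G3,13.5), (24,G4,13.5), (25,G1,15.5), (25,G2,15.5)
Step 2: Sum ranks within each group.
R_1 = 33.5 (n_1 = 5)
R_2 = 34.5 (n_2 = 3)
R_3 = 35.5 (n_3 = 5)
R_4 = 32.5 (n_4 = 3)
Step 3: H = 12/(N(N+1)) * sum(R_i^2/n_i) - 3(N+1)
     = 12/(16*17) * (33.5^2/5 + 34.5^2/3 + 35.5^2/5 + 32.5^2/3) - 3*17
     = 0.044118 * 1225.33 - 51
     = 3.058824.
Step 4: Ties present; correction factor C = 1 - 30/(16^3 - 16) = 0.992647. Corrected H = 3.058824 / 0.992647 = 3.081481.
Step 5: Under H0, H ~ chi^2(3); p-value = 0.379232.
Step 6: alpha = 0.05. fail to reject H0.

H = 3.0815, df = 3, p = 0.379232, fail to reject H0.


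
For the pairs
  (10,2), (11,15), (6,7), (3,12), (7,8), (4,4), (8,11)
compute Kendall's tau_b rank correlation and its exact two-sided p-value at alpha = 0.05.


Step 1: Enumerate the 21 unordered pairs (i,j) with i<j and classify each by sign(x_j-x_i) * sign(y_j-y_i).
  (1,2):dx=+1,dy=+13->C; (1,3):dx=-4,dy=+5->D; (1,4):dx=-7,dy=+10->D; (1,5):dx=-3,dy=+6->D
  (1,6):dx=-6,dy=+2->D; (1,7):dx=-2,dy=+9->D; (2,3):dx=-5,dy=-8->C; (2,4):dx=-8,dy=-3->C
  (2,5):dx=-4,dy=-7->C; (2,6):dx=-7,dy=-11->C; (2,7):dx=-3,dy=-4->C; (3,4):dx=-3,dy=+5->D
  (3,5):dx=+1,dy=+1->C; (3,6):dx=-2,dy=-3->C; (3,7):dx=+2,dy=+4->C; (4,5):dx=+4,dy=-4->D
  (4,6):dx=+1,dy=-8->D; (4,7):dx=+5,dy=-1->D; (5,6):dx=-3,dy=-4->C; (5,7):dx=+1,dy=+3->C
  (6,7):dx=+4,dy=+7->C
Step 2: C = 12, D = 9, total pairs = 21.
Step 3: tau = (C - D)/(n(n-1)/2) = (12 - 9)/21 = 0.142857.
Step 4: Exact two-sided p-value (enumerate n! = 5040 permutations of y under H0): p = 0.772619.
Step 5: alpha = 0.05. fail to reject H0.

tau_b = 0.1429 (C=12, D=9), p = 0.772619, fail to reject H0.


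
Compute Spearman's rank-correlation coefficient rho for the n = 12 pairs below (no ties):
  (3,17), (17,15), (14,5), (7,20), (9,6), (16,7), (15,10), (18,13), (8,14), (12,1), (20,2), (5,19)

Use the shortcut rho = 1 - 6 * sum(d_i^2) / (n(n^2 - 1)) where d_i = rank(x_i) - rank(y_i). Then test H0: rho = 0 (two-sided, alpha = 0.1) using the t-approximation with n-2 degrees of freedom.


Step 1: Rank x and y separately (midranks; no ties here).
rank(x): 3->1, 17->10, 14->7, 7->3, 9->5, 16->9, 15->8, 18->11, 8->4, 12->6, 20->12, 5->2
rank(y): 17->10, 15->9, 5->3, 20->12, 6->4, 7->5, 10->6, 13->7, 14->8, 1->1, 2->2, 19->11
Step 2: d_i = R_x(i) - R_y(i); compute d_i^2.
  (1-10)^2=81, (10-9)^2=1, (7-3)^2=16, (3-12)^2=81, (5-4)^2=1, (9-5)^2=16, (8-6)^2=4, (11-7)^2=16, (4-8)^2=16, (6-1)^2=25, (12-2)^2=100, (2-11)^2=81
sum(d^2) = 438.
Step 3: rho = 1 - 6*438 / (12*(12^2 - 1)) = 1 - 2628/1716 = -0.531469.
Step 4: Under H0, t = rho * sqrt((n-2)/(1-rho^2)) = -1.9841 ~ t(10).
Step 5: Two-sided p-value from the t-distribution with 10 df = 0.075362.
Step 6: alpha = 0.1. reject H0.

rho = -0.5315, p = 0.075362, reject H0 at alpha = 0.1.


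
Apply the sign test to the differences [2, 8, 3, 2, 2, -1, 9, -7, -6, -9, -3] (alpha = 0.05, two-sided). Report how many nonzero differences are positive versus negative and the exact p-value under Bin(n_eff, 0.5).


Step 1: Discard zero differences. Original n = 11; n_eff = number of nonzero differences = 11.
Nonzero differences (with sign): +2, +8, +3, +2, +2, -1, +9, -7, -6, -9, -3
Step 2: Count signs: positive = 6, negative = 5.
Step 3: Under H0: P(positive) = 0.5, so the number of positives S ~ Bin(11, 0.5).
Step 4: Two-sided exact p-value = sum of Bin(11,0.5) probabilities at or below the observed probability = 1.000000.
Step 5: alpha = 0.05. fail to reject H0.

n_eff = 11, pos = 6, neg = 5, p = 1.000000, fail to reject H0.


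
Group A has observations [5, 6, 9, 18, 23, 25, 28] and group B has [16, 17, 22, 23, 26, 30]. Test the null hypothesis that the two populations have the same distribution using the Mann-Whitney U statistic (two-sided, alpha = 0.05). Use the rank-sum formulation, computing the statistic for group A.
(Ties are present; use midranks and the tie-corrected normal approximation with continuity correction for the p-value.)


Step 1: Combine and sort all 13 observations; assign midranks.
sorted (value, group): (5,X), (6,X), (9,X), (16,Y), (17,Y), (18,X), (22,Y), (23,X), (23,Y), (25,X), (26,Y), (28,X), (30,Y)
ranks: 5->1, 6->2, 9->3, 16->4, 17->5, 18->6, 22->7, 23->8.5, 23->8.5, 25->10, 26->11, 28->12, 30->13
Step 2: Rank sum for X: R1 = 1 + 2 + 3 + 6 + 8.5 + 10 + 12 = 42.5.
Step 3: U_X = R1 - n1(n1+1)/2 = 42.5 - 7*8/2 = 42.5 - 28 = 14.5.
       U_Y = n1*n2 - U_X = 42 - 14.5 = 27.5.
Step 4: Ties are present, so use the tie-corrected normal approximation (with continuity correction) for the p-value.
Step 5: p-value = 0.390714; compare to alpha = 0.05. fail to reject H0.

U_X = 14.5, p = 0.390714, fail to reject H0 at alpha = 0.05.


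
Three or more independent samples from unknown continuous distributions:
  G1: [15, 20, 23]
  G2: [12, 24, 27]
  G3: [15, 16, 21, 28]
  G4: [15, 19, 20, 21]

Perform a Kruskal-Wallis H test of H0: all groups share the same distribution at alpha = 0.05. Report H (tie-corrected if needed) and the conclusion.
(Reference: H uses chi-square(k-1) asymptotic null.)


Step 1: Combine all N = 14 observations and assign midranks.
sorted (value, group, rank): (12,G2,1), (15,G1,3), (15,G3,3), (15,G4,3), (16,G3,5), (19,G4,6), (20,G1,7.5), (20,G4,7.5), (21,G3,9.5), (21,G4,9.5), (23,G1,11), (24,G2,12), (27,G2,13), (28,G3,14)
Step 2: Sum ranks within each group.
R_1 = 21.5 (n_1 = 3)
R_2 = 26 (n_2 = 3)
R_3 = 31.5 (n_3 = 4)
R_4 = 26 (n_4 = 4)
Step 3: H = 12/(N(N+1)) * sum(R_i^2/n_i) - 3(N+1)
     = 12/(14*15) * (21.5^2/3 + 26^2/3 + 31.5^2/4 + 26^2/4) - 3*15
     = 0.057143 * 796.479 - 45
     = 0.513095.
Step 4: Ties present; correction factor C = 1 - 36/(14^3 - 14) = 0.986813. Corrected H = 0.513095 / 0.986813 = 0.519952.
Step 5: Under H0, H ~ chi^2(3); p-value = 0.914487.
Step 6: alpha = 0.05. fail to reject H0.

H = 0.5200, df = 3, p = 0.914487, fail to reject H0.


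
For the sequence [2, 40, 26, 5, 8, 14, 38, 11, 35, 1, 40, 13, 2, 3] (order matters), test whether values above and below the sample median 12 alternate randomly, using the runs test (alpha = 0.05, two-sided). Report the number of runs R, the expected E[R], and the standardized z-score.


Step 1: Compute median = 12; label A = above, B = below.
Labels in order: BAABBAABABAABB  (n_A = 7, n_B = 7)
Step 2: Count runs R = 9.
Step 3: Under H0 (random ordering), E[R] = 2*n_A*n_B/(n_A+n_B) + 1 = 2*7*7/14 + 1 = 8.0000.
        Var[R] = 2*n_A*n_B*(2*n_A*n_B - n_A - n_B) / ((n_A+n_B)^2 * (n_A+n_B-1)) = 8232/2548 = 3.2308.
        SD[R] = 1.7974.
Step 4: Continuity-corrected z = (R - 0.5 - E[R]) / SD[R] = (9 - 0.5 - 8.0000) / 1.7974 = 0.2782.
Step 5: Two-sided p-value via normal approximation = 2*(1 - Phi(|z|)) = 0.780879.
Step 6: alpha = 0.05. fail to reject H0.

R = 9, z = 0.2782, p = 0.780879, fail to reject H0.


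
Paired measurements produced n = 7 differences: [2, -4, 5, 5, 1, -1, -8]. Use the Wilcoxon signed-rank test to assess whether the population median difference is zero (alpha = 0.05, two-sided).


Step 1: Drop any zero differences (none here) and take |d_i|.
|d| = [2, 4, 5, 5, 1, 1, 8]
Step 2: Midrank |d_i| (ties get averaged ranks).
ranks: |2|->3, |4|->4, |5|->5.5, |5|->5.5, |1|->1.5, |1|->1.5, |8|->7
Step 3: Attach original signs; sum ranks with positive sign and with negative sign.
W+ = 3 + 5.5 + 5.5 + 1.5 = 15.5
W- = 4 + 1.5 + 7 = 12.5
(Check: W+ + W- = 28 should equal n(n+1)/2 = 28.)
Step 4: Test statistic W = min(W+, W-) = 12.5.
Step 5: Ties in |d|, so use the tie-corrected normal approximation.
        E[W] = n(n+1)/4 = 7*8/4 = 14.
        Tie groups: |d|=1 (t=2), |d|=5 (t=2); sum(t^3 - t) = 12.
        Var[W] = n(n+1)(2n+1)/24 - sum(t^3-t)/48 = 840/24 - 12/48 = 34.75.
        z = (W - E[W]) / sqrt(Var[W]) = (12.5 - 14) / 5.8949 = -0.2545.
        Two-sided p = 2*Phi(z) = 0.799143.
Step 6: alpha = 0.05. fail to reject H0.

W+ = 15.5, W- = 12.5, W = min = 12.5, p = 0.799143, fail to reject H0.


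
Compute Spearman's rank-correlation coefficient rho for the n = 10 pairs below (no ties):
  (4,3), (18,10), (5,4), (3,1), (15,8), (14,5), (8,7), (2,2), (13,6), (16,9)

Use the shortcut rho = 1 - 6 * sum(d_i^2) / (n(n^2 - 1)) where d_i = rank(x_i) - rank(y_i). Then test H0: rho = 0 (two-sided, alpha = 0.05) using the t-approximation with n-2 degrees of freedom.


Step 1: Rank x and y separately (midranks; no ties here).
rank(x): 4->3, 18->10, 5->4, 3->2, 15->8, 14->7, 8->5, 2->1, 13->6, 16->9
rank(y): 3->3, 10->10, 4->4, 1->1, 8->8, 5->5, 7->7, 2->2, 6->6, 9->9
Step 2: d_i = R_x(i) - R_y(i); compute d_i^2.
  (3-3)^2=0, (10-10)^2=0, (4-4)^2=0, (2-1)^2=1, (8-8)^2=0, (7-5)^2=4, (5-7)^2=4, (1-2)^2=1, (6-6)^2=0, (9-9)^2=0
sum(d^2) = 10.
Step 3: rho = 1 - 6*10 / (10*(10^2 - 1)) = 1 - 60/990 = 0.939394.
Step 4: Under H0, t = rho * sqrt((n-2)/(1-rho^2)) = 7.7500 ~ t(8).
Step 5: Two-sided p-value from the t-distribution with 8 df = 0.000055.
Step 6: alpha = 0.05. reject H0.

rho = 0.9394, p = 0.000055, reject H0 at alpha = 0.05.


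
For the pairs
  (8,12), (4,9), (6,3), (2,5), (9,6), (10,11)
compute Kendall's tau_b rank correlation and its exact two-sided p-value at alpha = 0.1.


Step 1: Enumerate the 15 unordered pairs (i,j) with i<j and classify each by sign(x_j-x_i) * sign(y_j-y_i).
  (1,2):dx=-4,dy=-3->C; (1,3):dx=-2,dy=-9->C; (1,4):dx=-6,dy=-7->C; (1,5):dx=+1,dy=-6->D
  (1,6):dx=+2,dy=-1->D; (2,3):dx=+2,dy=-6->D; (2,4):dx=-2,dy=-4->C; (2,5):dx=+5,dy=-3->D
  (2,6):dx=+6,dy=+2->C; (3,4):dx=-4,dy=+2->D; (3,5):dx=+3,dy=+3->C; (3,6):dx=+4,dy=+8->C
  (4,5):dx=+7,dy=+1->C; (4,6):dx=+8,dy=+6->C; (5,6):dx=+1,dy=+5->C
Step 2: C = 10, D = 5, total pairs = 15.
Step 3: tau = (C - D)/(n(n-1)/2) = (10 - 5)/15 = 0.333333.
Step 4: Exact two-sided p-value (enumerate n! = 720 permutations of y under H0): p = 0.469444.
Step 5: alpha = 0.1. fail to reject H0.

tau_b = 0.3333 (C=10, D=5), p = 0.469444, fail to reject H0.


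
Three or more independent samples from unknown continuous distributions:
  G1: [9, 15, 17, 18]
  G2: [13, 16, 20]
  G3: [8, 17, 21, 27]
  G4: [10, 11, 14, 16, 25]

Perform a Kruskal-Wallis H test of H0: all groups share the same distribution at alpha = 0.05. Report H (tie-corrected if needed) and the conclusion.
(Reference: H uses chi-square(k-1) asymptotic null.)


Step 1: Combine all N = 16 observations and assign midranks.
sorted (value, group, rank): (8,G3,1), (9,G1,2), (10,G4,3), (11,G4,4), (13,G2,5), (14,G4,6), (15,G1,7), (16,G2,8.5), (16,G4,8.5), (17,G1,10.5), (17,G3,10.5), (18,G1,12), (20,G2,13), (21,G3,14), (25,G4,15), (27,G3,16)
Step 2: Sum ranks within each group.
R_1 = 31.5 (n_1 = 4)
R_2 = 26.5 (n_2 = 3)
R_3 = 41.5 (n_3 = 4)
R_4 = 36.5 (n_4 = 5)
Step 3: H = 12/(N(N+1)) * sum(R_i^2/n_i) - 3(N+1)
     = 12/(16*17) * (31.5^2/4 + 26.5^2/3 + 41.5^2/4 + 36.5^2/5) - 3*17
     = 0.044118 * 1179.16 - 51
     = 1.021691.
Step 4: Ties present; correction factor C = 1 - 12/(16^3 - 16) = 0.997059. Corrected H = 1.021691 / 0.997059 = 1.024705.
Step 5: Under H0, H ~ chi^2(3); p-value = 0.795274.
Step 6: alpha = 0.05. fail to reject H0.

H = 1.0247, df = 3, p = 0.795274, fail to reject H0.


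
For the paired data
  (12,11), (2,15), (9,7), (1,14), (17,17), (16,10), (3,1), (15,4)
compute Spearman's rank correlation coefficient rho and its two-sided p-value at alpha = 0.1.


Step 1: Rank x and y separately (midranks; no ties here).
rank(x): 12->5, 2->2, 9->4, 1->1, 17->8, 16->7, 3->3, 15->6
rank(y): 11->5, 15->7, 7->3, 14->6, 17->8, 10->4, 1->1, 4->2
Step 2: d_i = R_x(i) - R_y(i); compute d_i^2.
  (5-5)^2=0, (2-7)^2=25, (4-3)^2=1, (1-6)^2=25, (8-8)^2=0, (7-4)^2=9, (3-1)^2=4, (6-2)^2=16
sum(d^2) = 80.
Step 3: rho = 1 - 6*80 / (8*(8^2 - 1)) = 1 - 480/504 = 0.047619.
Step 4: Under H0, t = rho * sqrt((n-2)/(1-rho^2)) = 0.1168 ~ t(6).
Step 5: Two-sided p-value from the t-distribution with 6 df = 0.910849.
Step 6: alpha = 0.1. fail to reject H0.

rho = 0.0476, p = 0.910849, fail to reject H0 at alpha = 0.1.


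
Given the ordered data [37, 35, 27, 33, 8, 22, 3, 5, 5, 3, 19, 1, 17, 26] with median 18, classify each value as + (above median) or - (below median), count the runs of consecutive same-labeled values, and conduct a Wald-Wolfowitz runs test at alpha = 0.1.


Step 1: Compute median = 18; label A = above, B = below.
Labels in order: AAAABABBBBABBA  (n_A = 7, n_B = 7)
Step 2: Count runs R = 7.
Step 3: Under H0 (random ordering), E[R] = 2*n_A*n_B/(n_A+n_B) + 1 = 2*7*7/14 + 1 = 8.0000.
        Var[R] = 2*n_A*n_B*(2*n_A*n_B - n_A - n_B) / ((n_A+n_B)^2 * (n_A+n_B-1)) = 8232/2548 = 3.2308.
        SD[R] = 1.7974.
Step 4: Continuity-corrected z = (R + 0.5 - E[R]) / SD[R] = (7 + 0.5 - 8.0000) / 1.7974 = -0.2782.
Step 5: Two-sided p-value via normal approximation = 2*(1 - Phi(|z|)) = 0.780879.
Step 6: alpha = 0.1. fail to reject H0.

R = 7, z = -0.2782, p = 0.780879, fail to reject H0.


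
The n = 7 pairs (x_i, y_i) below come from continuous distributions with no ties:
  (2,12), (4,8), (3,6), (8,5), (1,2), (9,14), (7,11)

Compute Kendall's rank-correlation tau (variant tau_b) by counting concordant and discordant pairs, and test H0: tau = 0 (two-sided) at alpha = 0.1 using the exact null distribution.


Step 1: Enumerate the 21 unordered pairs (i,j) with i<j and classify each by sign(x_j-x_i) * sign(y_j-y_i).
  (1,2):dx=+2,dy=-4->D; (1,3):dx=+1,dy=-6->D; (1,4):dx=+6,dy=-7->D; (1,5):dx=-1,dy=-10->C
  (1,6):dx=+7,dy=+2->C; (1,7):dx=+5,dy=-1->D; (2,3):dx=-1,dy=-2->C; (2,4):dx=+4,dy=-3->D
  (2,5):dx=-3,dy=-6->C; (2,6):dx=+5,dy=+6->C; (2,7):dx=+3,dy=+3->C; (3,4):dx=+5,dy=-1->D
  (3,5):dx=-2,dy=-4->C; (3,6):dx=+6,dy=+8->C; (3,7):dx=+4,dy=+5->C; (4,5):dx=-7,dy=-3->C
  (4,6):dx=+1,dy=+9->C; (4,7):dx=-1,dy=+6->D; (5,6):dx=+8,dy=+12->C; (5,7):dx=+6,dy=+9->C
  (6,7):dx=-2,dy=-3->C
Step 2: C = 14, D = 7, total pairs = 21.
Step 3: tau = (C - D)/(n(n-1)/2) = (14 - 7)/21 = 0.333333.
Step 4: Exact two-sided p-value (enumerate n! = 5040 permutations of y under H0): p = 0.381349.
Step 5: alpha = 0.1. fail to reject H0.

tau_b = 0.3333 (C=14, D=7), p = 0.381349, fail to reject H0.


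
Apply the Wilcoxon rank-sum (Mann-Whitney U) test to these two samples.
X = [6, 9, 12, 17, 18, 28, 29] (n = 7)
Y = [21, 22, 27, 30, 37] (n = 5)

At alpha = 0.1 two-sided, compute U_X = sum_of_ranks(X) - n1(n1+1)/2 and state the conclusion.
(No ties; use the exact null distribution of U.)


Step 1: Combine and sort all 12 observations; assign midranks.
sorted (value, group): (6,X), (9,X), (12,X), (17,X), (18,X), (21,Y), (22,Y), (27,Y), (28,X), (29,X), (30,Y), (37,Y)
ranks: 6->1, 9->2, 12->3, 17->4, 18->5, 21->6, 22->7, 27->8, 28->9, 29->10, 30->11, 37->12
Step 2: Rank sum for X: R1 = 1 + 2 + 3 + 4 + 5 + 9 + 10 = 34.
Step 3: U_X = R1 - n1(n1+1)/2 = 34 - 7*8/2 = 34 - 28 = 6.
       U_Y = n1*n2 - U_X = 35 - 6 = 29.
Step 4: No ties, so the exact null distribution of U (based on enumerating the C(12,7) = 792 equally likely rank assignments) gives the two-sided p-value.
Step 5: p-value = 0.073232; compare to alpha = 0.1. reject H0.

U_X = 6, p = 0.073232, reject H0 at alpha = 0.1.


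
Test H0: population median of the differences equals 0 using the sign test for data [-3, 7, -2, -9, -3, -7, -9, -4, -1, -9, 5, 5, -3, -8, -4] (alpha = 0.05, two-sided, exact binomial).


Step 1: Discard zero differences. Original n = 15; n_eff = number of nonzero differences = 15.
Nonzero differences (with sign): -3, +7, -2, -9, -3, -7, -9, -4, -1, -9, +5, +5, -3, -8, -4
Step 2: Count signs: positive = 3, negative = 12.
Step 3: Under H0: P(positive) = 0.5, so the number of positives S ~ Bin(15, 0.5).
Step 4: Two-sided exact p-value = sum of Bin(15,0.5) probabilities at or below the observed probability = 0.035156.
Step 5: alpha = 0.05. reject H0.

n_eff = 15, pos = 3, neg = 12, p = 0.035156, reject H0.


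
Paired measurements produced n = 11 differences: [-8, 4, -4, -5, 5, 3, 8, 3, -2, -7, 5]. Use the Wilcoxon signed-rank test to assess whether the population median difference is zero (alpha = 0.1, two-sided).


Step 1: Drop any zero differences (none here) and take |d_i|.
|d| = [8, 4, 4, 5, 5, 3, 8, 3, 2, 7, 5]
Step 2: Midrank |d_i| (ties get averaged ranks).
ranks: |8|->10.5, |4|->4.5, |4|->4.5, |5|->7, |5|->7, |3|->2.5, |8|->10.5, |3|->2.5, |2|->1, |7|->9, |5|->7
Step 3: Attach original signs; sum ranks with positive sign and with negative sign.
W+ = 4.5 + 7 + 2.5 + 10.5 + 2.5 + 7 = 34
W- = 10.5 + 4.5 + 7 + 1 + 9 = 32
(Check: W+ + W- = 66 should equal n(n+1)/2 = 66.)
Step 4: Test statistic W = min(W+, W-) = 32.
Step 5: Ties in |d|, so use the tie-corrected normal approximation.
        E[W] = n(n+1)/4 = 11*12/4 = 33.
        Tie groups: |d|=3 (t=2), |d|=4 (t=2), |d|=5 (t=3), |d|=8 (t=2); sum(t^3 - t) = 42.
        Var[W] = n(n+1)(2n+1)/24 - sum(t^3-t)/48 = 3036/24 - 42/48 = 125.625.
        z = (W - E[W]) / sqrt(Var[W]) = (32 - 33) / 11.2083 = -0.0892.
        Two-sided p = 2*Phi(z) = 0.928907.
Step 6: alpha = 0.1. fail to reject H0.

W+ = 34, W- = 32, W = min = 32, p = 0.928907, fail to reject H0.


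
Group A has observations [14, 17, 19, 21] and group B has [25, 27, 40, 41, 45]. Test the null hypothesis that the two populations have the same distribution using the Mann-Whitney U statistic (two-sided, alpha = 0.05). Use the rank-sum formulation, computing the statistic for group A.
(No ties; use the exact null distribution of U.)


Step 1: Combine and sort all 9 observations; assign midranks.
sorted (value, group): (14,X), (17,X), (19,X), (21,X), (25,Y), (27,Y), (40,Y), (41,Y), (45,Y)
ranks: 14->1, 17->2, 19->3, 21->4, 25->5, 27->6, 40->7, 41->8, 45->9
Step 2: Rank sum for X: R1 = 1 + 2 + 3 + 4 = 10.
Step 3: U_X = R1 - n1(n1+1)/2 = 10 - 4*5/2 = 10 - 10 = 0.
       U_Y = n1*n2 - U_X = 20 - 0 = 20.
Step 4: No ties, so the exact null distribution of U (based on enumerating the C(9,4) = 126 equally likely rank assignments) gives the two-sided p-value.
Step 5: p-value = 0.015873; compare to alpha = 0.05. reject H0.

U_X = 0, p = 0.015873, reject H0 at alpha = 0.05.


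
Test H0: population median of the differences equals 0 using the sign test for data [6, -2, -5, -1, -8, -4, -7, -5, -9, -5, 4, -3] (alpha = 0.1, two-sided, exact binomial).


Step 1: Discard zero differences. Original n = 12; n_eff = number of nonzero differences = 12.
Nonzero differences (with sign): +6, -2, -5, -1, -8, -4, -7, -5, -9, -5, +4, -3
Step 2: Count signs: positive = 2, negative = 10.
Step 3: Under H0: P(positive) = 0.5, so the number of positives S ~ Bin(12, 0.5).
Step 4: Two-sided exact p-value = sum of Bin(12,0.5) probabilities at or below the observed probability = 0.038574.
Step 5: alpha = 0.1. reject H0.

n_eff = 12, pos = 2, neg = 10, p = 0.038574, reject H0.


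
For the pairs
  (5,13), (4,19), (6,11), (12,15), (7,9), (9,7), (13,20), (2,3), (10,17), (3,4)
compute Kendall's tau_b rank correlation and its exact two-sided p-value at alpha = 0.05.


Step 1: Enumerate the 45 unordered pairs (i,j) with i<j and classify each by sign(x_j-x_i) * sign(y_j-y_i).
  (1,2):dx=-1,dy=+6->D; (1,3):dx=+1,dy=-2->D; (1,4):dx=+7,dy=+2->C; (1,5):dx=+2,dy=-4->D
  (1,6):dx=+4,dy=-6->D; (1,7):dx=+8,dy=+7->C; (1,8):dx=-3,dy=-10->C; (1,9):dx=+5,dy=+4->C
  (1,10):dx=-2,dy=-9->C; (2,3):dx=+2,dy=-8->D; (2,4):dx=+8,dy=-4->D; (2,5):dx=+3,dy=-10->D
  (2,6):dx=+5,dy=-12->D; (2,7):dx=+9,dy=+1->C; (2,8):dx=-2,dy=-16->C; (2,9):dx=+6,dy=-2->D
  (2,10):dx=-1,dy=-15->C; (3,4):dx=+6,dy=+4->C; (3,5):dx=+1,dy=-2->D; (3,6):dx=+3,dy=-4->D
  (3,7):dx=+7,dy=+9->C; (3,8):dx=-4,dy=-8->C; (3,9):dx=+4,dy=+6->C; (3,10):dx=-3,dy=-7->C
  (4,5):dx=-5,dy=-6->C; (4,6):dx=-3,dy=-8->C; (4,7):dx=+1,dy=+5->C; (4,8):dx=-10,dy=-12->C
  (4,9):dx=-2,dy=+2->D; (4,10):dx=-9,dy=-11->C; (5,6):dx=+2,dy=-2->D; (5,7):dx=+6,dy=+11->C
  (5,8):dx=-5,dy=-6->C; (5,9):dx=+3,dy=+8->C; (5,10):dx=-4,dy=-5->C; (6,7):dx=+4,dy=+13->C
  (6,8):dx=-7,dy=-4->C; (6,9):dx=+1,dy=+10->C; (6,10):dx=-6,dy=-3->C; (7,8):dx=-11,dy=-17->C
  (7,9):dx=-3,dy=-3->C; (7,10):dx=-10,dy=-16->C; (8,9):dx=+8,dy=+14->C; (8,10):dx=+1,dy=+1->C
  (9,10):dx=-7,dy=-13->C
Step 2: C = 32, D = 13, total pairs = 45.
Step 3: tau = (C - D)/(n(n-1)/2) = (32 - 13)/45 = 0.422222.
Step 4: Exact two-sided p-value (enumerate n! = 3628800 permutations of y under H0): p = 0.108313.
Step 5: alpha = 0.05. fail to reject H0.

tau_b = 0.4222 (C=32, D=13), p = 0.108313, fail to reject H0.


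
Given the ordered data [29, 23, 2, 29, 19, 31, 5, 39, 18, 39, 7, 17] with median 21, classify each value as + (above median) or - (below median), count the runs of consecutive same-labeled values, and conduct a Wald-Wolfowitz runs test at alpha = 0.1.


Step 1: Compute median = 21; label A = above, B = below.
Labels in order: AABABABABABB  (n_A = 6, n_B = 6)
Step 2: Count runs R = 10.
Step 3: Under H0 (random ordering), E[R] = 2*n_A*n_B/(n_A+n_B) + 1 = 2*6*6/12 + 1 = 7.0000.
        Var[R] = 2*n_A*n_B*(2*n_A*n_B - n_A - n_B) / ((n_A+n_B)^2 * (n_A+n_B-1)) = 4320/1584 = 2.7273.
        SD[R] = 1.6514.
Step 4: Continuity-corrected z = (R - 0.5 - E[R]) / SD[R] = (10 - 0.5 - 7.0000) / 1.6514 = 1.5138.
Step 5: Two-sided p-value via normal approximation = 2*(1 - Phi(|z|)) = 0.130070.
Step 6: alpha = 0.1. fail to reject H0.

R = 10, z = 1.5138, p = 0.130070, fail to reject H0.


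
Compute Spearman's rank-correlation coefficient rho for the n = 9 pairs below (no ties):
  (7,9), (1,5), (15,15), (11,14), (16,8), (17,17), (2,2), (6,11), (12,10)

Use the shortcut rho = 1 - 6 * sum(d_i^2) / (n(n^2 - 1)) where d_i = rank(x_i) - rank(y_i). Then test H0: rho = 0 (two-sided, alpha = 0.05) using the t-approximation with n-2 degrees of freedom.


Step 1: Rank x and y separately (midranks; no ties here).
rank(x): 7->4, 1->1, 15->7, 11->5, 16->8, 17->9, 2->2, 6->3, 12->6
rank(y): 9->4, 5->2, 15->8, 14->7, 8->3, 17->9, 2->1, 11->6, 10->5
Step 2: d_i = R_x(i) - R_y(i); compute d_i^2.
  (4-4)^2=0, (1-2)^2=1, (7-8)^2=1, (5-7)^2=4, (8-3)^2=25, (9-9)^2=0, (2-1)^2=1, (3-6)^2=9, (6-5)^2=1
sum(d^2) = 42.
Step 3: rho = 1 - 6*42 / (9*(9^2 - 1)) = 1 - 252/720 = 0.650000.
Step 4: Under H0, t = rho * sqrt((n-2)/(1-rho^2)) = 2.2630 ~ t(7).
Step 5: Two-sided p-value from the t-distribution with 7 df = 0.058073.
Step 6: alpha = 0.05. fail to reject H0.

rho = 0.6500, p = 0.058073, fail to reject H0 at alpha = 0.05.


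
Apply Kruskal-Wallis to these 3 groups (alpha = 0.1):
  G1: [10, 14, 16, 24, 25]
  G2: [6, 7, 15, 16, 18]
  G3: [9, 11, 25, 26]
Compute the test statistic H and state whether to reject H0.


Step 1: Combine all N = 14 observations and assign midranks.
sorted (value, group, rank): (6,G2,1), (7,G2,2), (9,G3,3), (10,G1,4), (11,G3,5), (14,G1,6), (15,G2,7), (16,G1,8.5), (16,G2,8.5), (18,G2,10), (24,G1,11), (25,G1,12.5), (25,G3,12.5), (26,G3,14)
Step 2: Sum ranks within each group.
R_1 = 42 (n_1 = 5)
R_2 = 28.5 (n_2 = 5)
R_3 = 34.5 (n_3 = 4)
Step 3: H = 12/(N(N+1)) * sum(R_i^2/n_i) - 3(N+1)
     = 12/(14*15) * (42^2/5 + 28.5^2/5 + 34.5^2/4) - 3*15
     = 0.057143 * 812.812 - 45
     = 1.446429.
Step 4: Ties present; correction factor C = 1 - 12/(14^3 - 14) = 0.995604. Corrected H = 1.446429 / 0.995604 = 1.452815.
Step 5: Under H0, H ~ chi^2(2); p-value = 0.483643.
Step 6: alpha = 0.1. fail to reject H0.

H = 1.4528, df = 2, p = 0.483643, fail to reject H0.


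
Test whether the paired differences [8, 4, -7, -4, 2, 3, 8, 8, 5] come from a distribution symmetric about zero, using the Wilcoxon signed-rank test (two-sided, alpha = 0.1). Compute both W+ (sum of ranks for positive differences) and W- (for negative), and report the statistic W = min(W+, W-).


Step 1: Drop any zero differences (none here) and take |d_i|.
|d| = [8, 4, 7, 4, 2, 3, 8, 8, 5]
Step 2: Midrank |d_i| (ties get averaged ranks).
ranks: |8|->8, |4|->3.5, |7|->6, |4|->3.5, |2|->1, |3|->2, |8|->8, |8|->8, |5|->5
Step 3: Attach original signs; sum ranks with positive sign and with negative sign.
W+ = 8 + 3.5 + 1 + 2 + 8 + 8 + 5 = 35.5
W- = 6 + 3.5 = 9.5
(Check: W+ + W- = 45 should equal n(n+1)/2 = 45.)
Step 4: Test statistic W = min(W+, W-) = 9.5.
Step 5: Ties in |d|, so use the tie-corrected normal approximation.
        E[W] = n(n+1)/4 = 9*10/4 = 22.5.
        Tie groups: |d|=4 (t=2), |d|=8 (t=3); sum(t^3 - t) = 30.
        Var[W] = n(n+1)(2n+1)/24 - sum(t^3-t)/48 = 1710/24 - 30/48 = 70.625.
        z = (W - E[W]) / sqrt(Var[W]) = (9.5 - 22.5) / 8.4039 = -1.5469.
        Two-sided p = 2*Phi(z) = 0.121886.
Step 6: alpha = 0.1. fail to reject H0.

W+ = 35.5, W- = 9.5, W = min = 9.5, p = 0.121886, fail to reject H0.


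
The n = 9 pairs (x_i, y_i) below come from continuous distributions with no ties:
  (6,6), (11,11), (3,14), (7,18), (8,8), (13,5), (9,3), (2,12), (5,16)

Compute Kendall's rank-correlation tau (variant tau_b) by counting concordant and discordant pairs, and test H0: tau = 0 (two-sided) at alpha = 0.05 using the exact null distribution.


Step 1: Enumerate the 36 unordered pairs (i,j) with i<j and classify each by sign(x_j-x_i) * sign(y_j-y_i).
  (1,2):dx=+5,dy=+5->C; (1,3):dx=-3,dy=+8->D; (1,4):dx=+1,dy=+12->C; (1,5):dx=+2,dy=+2->C
  (1,6):dx=+7,dy=-1->D; (1,7):dx=+3,dy=-3->D; (1,8):dx=-4,dy=+6->D; (1,9):dx=-1,dy=+10->D
  (2,3):dx=-8,dy=+3->D; (2,4):dx=-4,dy=+7->D; (2,5):dx=-3,dy=-3->C; (2,6):dx=+2,dy=-6->D
  (2,7):dx=-2,dy=-8->C; (2,8):dx=-9,dy=+1->D; (2,9):dx=-6,dy=+5->D; (3,4):dx=+4,dy=+4->C
  (3,5):dx=+5,dy=-6->D; (3,6):dx=+10,dy=-9->D; (3,7):dx=+6,dy=-11->D; (3,8):dx=-1,dy=-2->C
  (3,9):dx=+2,dy=+2->C; (4,5):dx=+1,dy=-10->D; (4,6):dx=+6,dy=-13->D; (4,7):dx=+2,dy=-15->D
  (4,8):dx=-5,dy=-6->C; (4,9):dx=-2,dy=-2->C; (5,6):dx=+5,dy=-3->D; (5,7):dx=+1,dy=-5->D
  (5,8):dx=-6,dy=+4->D; (5,9):dx=-3,dy=+8->D; (6,7):dx=-4,dy=-2->C; (6,8):dx=-11,dy=+7->D
  (6,9):dx=-8,dy=+11->D; (7,8):dx=-7,dy=+9->D; (7,9):dx=-4,dy=+13->D; (8,9):dx=+3,dy=+4->C
Step 2: C = 12, D = 24, total pairs = 36.
Step 3: tau = (C - D)/(n(n-1)/2) = (12 - 24)/36 = -0.333333.
Step 4: Exact two-sided p-value (enumerate n! = 362880 permutations of y under H0): p = 0.259518.
Step 5: alpha = 0.05. fail to reject H0.

tau_b = -0.3333 (C=12, D=24), p = 0.259518, fail to reject H0.


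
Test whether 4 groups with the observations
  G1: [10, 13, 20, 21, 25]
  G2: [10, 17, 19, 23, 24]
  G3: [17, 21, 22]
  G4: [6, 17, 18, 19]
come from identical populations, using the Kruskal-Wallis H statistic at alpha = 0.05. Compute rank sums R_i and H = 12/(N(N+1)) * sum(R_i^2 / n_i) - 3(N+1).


Step 1: Combine all N = 17 observations and assign midranks.
sorted (value, group, rank): (6,G4,1), (10,G1,2.5), (10,G2,2.5), (13,G1,4), (17,G2,6), (17,G3,6), (17,G4,6), (18,G4,8), (19,G2,9.5), (19,G4,9.5), (20,G1,11), (21,G1,12.5), (21,G3,12.5), (22,G3,14), (23,G2,15), (24,G2,16), (25,G1,17)
Step 2: Sum ranks within each group.
R_1 = 47 (n_1 = 5)
R_2 = 49 (n_2 = 5)
R_3 = 32.5 (n_3 = 3)
R_4 = 24.5 (n_4 = 4)
Step 3: H = 12/(N(N+1)) * sum(R_i^2/n_i) - 3(N+1)
     = 12/(17*18) * (47^2/5 + 49^2/5 + 32.5^2/3 + 24.5^2/4) - 3*18
     = 0.039216 * 1424.15 - 54
     = 1.848856.
Step 4: Ties present; correction factor C = 1 - 42/(17^3 - 17) = 0.991422. Corrected H = 1.848856 / 0.991422 = 1.864854.
Step 5: Under H0, H ~ chi^2(3); p-value = 0.600925.
Step 6: alpha = 0.05. fail to reject H0.

H = 1.8649, df = 3, p = 0.600925, fail to reject H0.


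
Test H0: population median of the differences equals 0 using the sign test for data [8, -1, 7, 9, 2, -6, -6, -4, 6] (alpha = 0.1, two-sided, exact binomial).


Step 1: Discard zero differences. Original n = 9; n_eff = number of nonzero differences = 9.
Nonzero differences (with sign): +8, -1, +7, +9, +2, -6, -6, -4, +6
Step 2: Count signs: positive = 5, negative = 4.
Step 3: Under H0: P(positive) = 0.5, so the number of positives S ~ Bin(9, 0.5).
Step 4: Two-sided exact p-value = sum of Bin(9,0.5) probabilities at or below the observed probability = 1.000000.
Step 5: alpha = 0.1. fail to reject H0.

n_eff = 9, pos = 5, neg = 4, p = 1.000000, fail to reject H0.
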